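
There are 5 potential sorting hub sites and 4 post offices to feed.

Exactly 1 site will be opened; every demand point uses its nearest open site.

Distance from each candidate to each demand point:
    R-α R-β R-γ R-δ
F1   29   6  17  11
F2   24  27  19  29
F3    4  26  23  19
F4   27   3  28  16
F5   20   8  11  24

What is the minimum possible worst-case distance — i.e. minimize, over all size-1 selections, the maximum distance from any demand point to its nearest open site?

Open {F5}.
  Farthest demand point is R-δ at distance 24 (to F5); all others are ≤ 24.
With {F3} the worst case is 26.
With {F4} the worst case is 28.
No size-1 selection achieves below 24.

24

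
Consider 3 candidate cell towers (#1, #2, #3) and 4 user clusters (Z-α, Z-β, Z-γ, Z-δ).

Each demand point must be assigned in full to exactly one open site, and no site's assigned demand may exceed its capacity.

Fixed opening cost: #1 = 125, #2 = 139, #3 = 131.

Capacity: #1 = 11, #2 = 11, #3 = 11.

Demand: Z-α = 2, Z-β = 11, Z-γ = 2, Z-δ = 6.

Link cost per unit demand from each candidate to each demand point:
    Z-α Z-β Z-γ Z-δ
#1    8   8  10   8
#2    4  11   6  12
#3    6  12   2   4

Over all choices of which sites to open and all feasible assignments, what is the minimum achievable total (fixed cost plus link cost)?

384

Open {#1, #3}; cheapest assignment that respects the capacities:
  #1 (cap 11, load 11): Z-β — cost 11×8 = 88
  #3 (cap 11, load 10): Z-α, Z-γ, Z-δ — cost 2×6 + 2×2 + 6×4 = 40
  Shipping 128, fixed 256 → total 384.
  Any other capacity-feasible assignment to {#1, #3} ships for at least 128.
Compare {#2, #3}: its best feasible assignment gives total 431.
Compare {#1, #2}: its best feasible assignment gives total 444.
Every other set of open sites that can feasibly serve all demand totals ≥ 431 even under its best assignment. Minimum: 384.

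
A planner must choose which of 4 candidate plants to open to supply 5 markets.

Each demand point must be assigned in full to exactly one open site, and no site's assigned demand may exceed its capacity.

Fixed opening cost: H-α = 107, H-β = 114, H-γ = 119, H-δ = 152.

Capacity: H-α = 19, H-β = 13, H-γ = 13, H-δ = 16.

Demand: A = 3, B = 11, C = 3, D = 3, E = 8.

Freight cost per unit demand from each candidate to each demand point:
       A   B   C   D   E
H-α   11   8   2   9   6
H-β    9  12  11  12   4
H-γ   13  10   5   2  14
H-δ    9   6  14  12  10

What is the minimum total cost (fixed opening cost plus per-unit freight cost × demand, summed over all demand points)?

401

Open {H-α, H-β}; cheapest assignment that respects the capacities:
  H-α (cap 19, load 17): B, C, D — cost 11×8 + 3×2 + 3×9 = 121
  H-β (cap 13, load 11): A, E — cost 3×9 + 8×4 = 59
  Shipping 180, fixed 221 → total 401.
  Any other capacity-feasible assignment to {H-α, H-β} ships for at least 180.
Compare {H-α, H-γ}: its best feasible assignment gives total 422.
Compare {H-α, H-δ}: its best feasible assignment gives total 433.
Every other set of open sites that can feasibly serve all demand totals ≥ 422 even under its best assignment. Minimum: 401.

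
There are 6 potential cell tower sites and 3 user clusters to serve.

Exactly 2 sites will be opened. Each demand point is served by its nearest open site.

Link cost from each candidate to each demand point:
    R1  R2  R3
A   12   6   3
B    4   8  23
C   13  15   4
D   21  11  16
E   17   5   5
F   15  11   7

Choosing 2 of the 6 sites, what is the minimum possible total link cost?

Open {A, B}.
  R1→B 4, R2→A 6, R3→A 3  ⇒ total 13.
Compare {B, E}: total 14.
Compare {B, C}: total 16.
No size-2 selection does better; minimum is 13.

13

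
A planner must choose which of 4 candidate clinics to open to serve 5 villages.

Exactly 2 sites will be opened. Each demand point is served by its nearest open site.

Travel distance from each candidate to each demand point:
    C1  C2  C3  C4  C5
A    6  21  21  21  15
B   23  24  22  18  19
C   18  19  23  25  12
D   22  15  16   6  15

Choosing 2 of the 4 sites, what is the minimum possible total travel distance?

Open {A, D}.
  C1→A 6, C2→D 15, C3→D 16, C4→D 6, C5→A 15  ⇒ total 58.
Compare {C, D}: total 67.
Compare {B, D}: total 74.
No size-2 selection does better; minimum is 58.

58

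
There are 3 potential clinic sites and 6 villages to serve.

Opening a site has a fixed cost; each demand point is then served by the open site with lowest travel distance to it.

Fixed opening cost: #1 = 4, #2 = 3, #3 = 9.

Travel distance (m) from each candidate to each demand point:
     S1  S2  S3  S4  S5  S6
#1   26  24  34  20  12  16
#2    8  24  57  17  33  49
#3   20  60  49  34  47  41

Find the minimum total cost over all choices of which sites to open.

118

Open {#1, #2}: assign each demand point to its cheapest open site.
  S1→#2 8, S2→#1 24, S3→#1 34, S4→#2 17, S5→#1 12, S6→#1 16
  travel distance 111, fixed 7 → total 118.
Compare {#1, #2, #3}: travel distance 111 + fixed 16 = 127.
Compare {#1}: travel distance 132 + fixed 4 = 136.
Compare {#1, #3}: travel distance 126 + fixed 13 = 139.
All other subsets cost ≥ 127. Minimum total cost: 118.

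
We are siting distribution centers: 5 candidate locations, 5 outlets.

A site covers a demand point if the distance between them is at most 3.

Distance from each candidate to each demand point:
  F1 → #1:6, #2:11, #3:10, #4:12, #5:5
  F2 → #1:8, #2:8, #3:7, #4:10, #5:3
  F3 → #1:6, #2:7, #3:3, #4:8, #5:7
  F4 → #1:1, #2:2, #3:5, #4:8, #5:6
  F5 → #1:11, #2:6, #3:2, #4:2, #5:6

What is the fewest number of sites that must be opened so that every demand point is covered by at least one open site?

3

Coverage sets (demand points within 3 of each site):
  F1: {}
  F2: {#5}
  F3: {#3}
  F4: {#1, #2}
  F5: {#3, #4}
No 2 sites suffice: every size-2 union leaves at least one demand point uncovered.
But {F2, F4, F5} covers everything, so the minimum is 3.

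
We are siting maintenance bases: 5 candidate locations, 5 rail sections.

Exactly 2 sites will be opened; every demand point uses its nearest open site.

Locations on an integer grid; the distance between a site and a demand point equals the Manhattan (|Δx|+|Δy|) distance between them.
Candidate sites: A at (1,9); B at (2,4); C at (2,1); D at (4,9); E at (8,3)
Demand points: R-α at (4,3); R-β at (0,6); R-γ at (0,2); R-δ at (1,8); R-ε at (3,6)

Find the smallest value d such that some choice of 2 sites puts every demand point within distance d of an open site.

Open {A, B}.
  Farthest demand point is R-β at distance 4 (to A); all others are ≤ 4.
With {B, D} the worst case is 4.
With {A, C} the worst case is 5.
No size-2 selection achieves below 4.

4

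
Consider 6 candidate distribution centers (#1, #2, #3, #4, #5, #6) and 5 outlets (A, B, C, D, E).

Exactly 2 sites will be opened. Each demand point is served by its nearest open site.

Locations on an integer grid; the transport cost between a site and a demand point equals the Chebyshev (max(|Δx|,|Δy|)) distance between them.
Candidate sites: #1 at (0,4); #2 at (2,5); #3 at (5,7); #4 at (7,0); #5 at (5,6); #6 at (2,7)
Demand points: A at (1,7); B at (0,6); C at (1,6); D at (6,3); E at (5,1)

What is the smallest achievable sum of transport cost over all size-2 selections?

9

Open {#4, #6}.
  A→#6 1, B→#6 2, C→#6 1, D→#4 3, E→#4 2  ⇒ total 9.
Compare {#2, #4}: total 10.
Compare {#1, #4}: total 12.
No size-2 selection does better; minimum is 9.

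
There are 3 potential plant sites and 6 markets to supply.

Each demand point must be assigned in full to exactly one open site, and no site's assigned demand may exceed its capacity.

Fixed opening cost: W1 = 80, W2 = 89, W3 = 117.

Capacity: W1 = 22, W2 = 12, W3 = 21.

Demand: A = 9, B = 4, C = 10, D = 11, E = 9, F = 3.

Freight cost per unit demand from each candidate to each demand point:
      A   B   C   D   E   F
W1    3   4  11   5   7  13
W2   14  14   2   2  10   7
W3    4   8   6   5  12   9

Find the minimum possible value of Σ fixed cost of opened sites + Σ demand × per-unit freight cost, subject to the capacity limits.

494

Open {W1, W2, W3}; cheapest assignment that respects the capacities:
  W1 (cap 22, load 22): A, B, E — cost 9×3 + 4×4 + 9×7 = 106
  W2 (cap 12, load 10): C — cost 10×2 = 20
  W3 (cap 21, load 14): D, F — cost 11×5 + 3×9 = 82
  Shipping 208, fixed 286 → total 494.
  Any other capacity-feasible assignment to {W1, W2, W3} ships for at least 208.
Total demand is 46 and no other set of sites has combined capacity ≥ 46, so {W1, W2, W3} is the only feasible choice of open sites. Minimum: 494.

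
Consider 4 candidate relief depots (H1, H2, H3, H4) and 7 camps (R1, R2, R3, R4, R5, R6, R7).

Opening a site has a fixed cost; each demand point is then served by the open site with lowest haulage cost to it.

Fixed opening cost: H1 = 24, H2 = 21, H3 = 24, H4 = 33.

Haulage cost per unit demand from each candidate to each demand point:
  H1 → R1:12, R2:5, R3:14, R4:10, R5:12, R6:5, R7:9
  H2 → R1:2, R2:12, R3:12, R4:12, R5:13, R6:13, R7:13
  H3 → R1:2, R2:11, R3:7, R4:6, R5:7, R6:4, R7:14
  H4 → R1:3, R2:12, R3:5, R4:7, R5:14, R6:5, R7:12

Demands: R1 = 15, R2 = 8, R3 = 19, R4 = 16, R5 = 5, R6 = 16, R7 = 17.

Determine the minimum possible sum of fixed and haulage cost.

Open {H1, H3, H4}: assign each demand point to its cheapest open site.
  R1→H3 15×2=30, R2→H1 8×5=40, R3→H4 19×5=95, R4→H3 16×6=96, R5→H3 5×7=35, R6→H3 16×4=64, R7→H1 17×9=153
  haulage cost 513, fixed 81 → total 594.
Compare {H1, H3}: haulage cost 551 + fixed 48 = 599.
Compare {H1, H2, H3, H4}: haulage cost 513 + fixed 102 = 615.
Compare {H1, H2, H3}: haulage cost 551 + fixed 69 = 620.
All other subsets cost ≥ 599. Minimum total cost: 594.

594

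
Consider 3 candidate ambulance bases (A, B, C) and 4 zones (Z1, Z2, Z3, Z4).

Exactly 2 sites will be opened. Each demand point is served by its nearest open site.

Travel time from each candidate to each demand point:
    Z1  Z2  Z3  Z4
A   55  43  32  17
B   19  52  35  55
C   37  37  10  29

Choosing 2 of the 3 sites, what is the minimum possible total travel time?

Open {B, C}.
  Z1→B 19, Z2→C 37, Z3→C 10, Z4→C 29  ⇒ total 95.
Compare {A, C}: total 101.
Compare {A, B}: total 111.

95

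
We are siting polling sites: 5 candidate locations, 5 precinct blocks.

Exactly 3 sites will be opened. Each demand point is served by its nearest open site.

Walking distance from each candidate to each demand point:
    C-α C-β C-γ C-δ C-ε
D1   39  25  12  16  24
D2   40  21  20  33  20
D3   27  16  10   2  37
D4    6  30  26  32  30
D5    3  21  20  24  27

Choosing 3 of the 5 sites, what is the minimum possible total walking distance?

51

Open {D2, D3, D5}.
  C-α→D5 3, C-β→D3 16, C-γ→D3 10, C-δ→D3 2, C-ε→D2 20  ⇒ total 51.
Compare {D2, D3, D4}: total 54.
Compare {D1, D3, D5}: total 55.
No size-3 selection does better; minimum is 51.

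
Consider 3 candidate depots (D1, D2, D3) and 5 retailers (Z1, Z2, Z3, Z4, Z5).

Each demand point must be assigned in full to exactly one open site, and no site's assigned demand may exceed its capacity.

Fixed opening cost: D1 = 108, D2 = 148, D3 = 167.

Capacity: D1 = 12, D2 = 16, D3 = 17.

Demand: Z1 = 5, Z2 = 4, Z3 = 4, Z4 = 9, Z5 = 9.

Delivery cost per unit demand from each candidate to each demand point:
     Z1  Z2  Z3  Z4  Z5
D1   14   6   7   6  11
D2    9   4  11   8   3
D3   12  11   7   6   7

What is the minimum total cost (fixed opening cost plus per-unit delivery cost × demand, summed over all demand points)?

513

Open {D2, D3}; cheapest assignment that respects the capacities:
  D2 (cap 16, load 14): Z1, Z5 — cost 5×9 + 9×3 = 72
  D3 (cap 17, load 17): Z2, Z3, Z4 — cost 4×11 + 4×7 + 9×6 = 126
  Shipping 198, fixed 315 → total 513.
  Any other capacity-feasible assignment to {D2, D3} ships for at least 198.
Compare {D1, D2, D3}: its best feasible assignment gives total 601.
Every other set of open sites that can feasibly serve all demand totals ≥ 601 even under its best assignment. Minimum: 513.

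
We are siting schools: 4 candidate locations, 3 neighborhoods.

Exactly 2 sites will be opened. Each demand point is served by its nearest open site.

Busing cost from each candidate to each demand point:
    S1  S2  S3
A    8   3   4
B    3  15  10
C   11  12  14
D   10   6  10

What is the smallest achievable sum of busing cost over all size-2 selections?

10

Open {A, B}.
  S1→B 3, S2→A 3, S3→A 4  ⇒ total 10.
Compare {A, C}: total 15.
Compare {A, D}: total 15.
No size-2 selection does better; minimum is 10.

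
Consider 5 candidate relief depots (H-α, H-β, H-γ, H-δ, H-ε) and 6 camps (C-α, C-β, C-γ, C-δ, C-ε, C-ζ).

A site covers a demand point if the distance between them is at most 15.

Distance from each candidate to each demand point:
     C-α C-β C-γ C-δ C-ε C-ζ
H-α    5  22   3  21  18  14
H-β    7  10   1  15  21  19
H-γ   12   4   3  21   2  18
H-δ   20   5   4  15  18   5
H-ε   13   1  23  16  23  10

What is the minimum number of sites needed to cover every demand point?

Coverage sets (demand points within 15 of each site):
  H-α: {C-α, C-γ, C-ζ}
  H-β: {C-α, C-β, C-γ, C-δ}
  H-γ: {C-α, C-β, C-γ, C-ε}
  H-δ: {C-β, C-γ, C-δ, C-ζ}
  H-ε: {C-α, C-β, C-ζ}
No single site covers all 6 demand points.
But {H-γ, H-δ} covers everything, so the minimum is 2.

2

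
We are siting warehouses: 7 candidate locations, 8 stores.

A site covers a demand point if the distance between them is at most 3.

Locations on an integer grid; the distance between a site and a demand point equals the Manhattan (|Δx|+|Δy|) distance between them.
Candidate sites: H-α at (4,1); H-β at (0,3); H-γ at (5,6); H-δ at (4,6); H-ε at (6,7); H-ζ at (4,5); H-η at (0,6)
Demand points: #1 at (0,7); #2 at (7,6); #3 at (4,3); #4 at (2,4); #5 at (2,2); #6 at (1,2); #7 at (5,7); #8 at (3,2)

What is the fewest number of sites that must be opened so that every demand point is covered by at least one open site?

Coverage sets (demand points within 3 of each site):
  H-α: {#3, #5, #8}
  H-β: {#4, #5, #6}
  H-γ: {#2, #7}
  H-δ: {#2, #3, #7}
  H-ε: {#2, #7}
  H-ζ: {#3, #4, #7}
  H-η: {#1}
No 3 sites suffice: every size-3 union leaves at least one demand point uncovered.
But {H-α, H-β, H-γ, H-η} covers everything, so the minimum is 4.

4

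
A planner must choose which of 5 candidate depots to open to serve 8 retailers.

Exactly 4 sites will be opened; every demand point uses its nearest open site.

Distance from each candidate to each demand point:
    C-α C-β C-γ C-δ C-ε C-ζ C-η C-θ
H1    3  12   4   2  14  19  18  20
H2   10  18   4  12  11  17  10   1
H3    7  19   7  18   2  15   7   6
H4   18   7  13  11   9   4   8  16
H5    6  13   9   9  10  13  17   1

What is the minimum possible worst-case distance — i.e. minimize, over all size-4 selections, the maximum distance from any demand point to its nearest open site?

Open {H1, H2, H3, H4}.
  Farthest demand point is C-β at distance 7 (to H4); all others are ≤ 7.
With {H1, H3, H4, H5} the worst case is 7.
With {H1, H2, H4, H5} the worst case is 9.
No size-4 selection achieves below 7.

7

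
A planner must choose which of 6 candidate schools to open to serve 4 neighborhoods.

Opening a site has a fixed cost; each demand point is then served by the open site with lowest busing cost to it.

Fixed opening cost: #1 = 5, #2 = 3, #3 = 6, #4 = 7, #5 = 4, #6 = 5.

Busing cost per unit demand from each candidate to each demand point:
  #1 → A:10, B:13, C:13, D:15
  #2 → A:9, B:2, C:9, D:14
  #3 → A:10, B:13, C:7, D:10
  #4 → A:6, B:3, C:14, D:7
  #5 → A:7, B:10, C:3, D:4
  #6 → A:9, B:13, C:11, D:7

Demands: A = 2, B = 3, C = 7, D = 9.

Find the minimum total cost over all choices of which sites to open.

84

Open {#2, #5}: assign each demand point to its cheapest open site.
  A→#5 2×7=14, B→#2 3×2=6, C→#5 7×3=21, D→#5 9×4=36
  busing cost 77, fixed 7 → total 84.
Compare {#4, #5}: busing cost 78 + fixed 11 = 89.
Compare {#1, #2, #5}: busing cost 77 + fixed 12 = 89.
Compare {#2, #4, #5}: busing cost 75 + fixed 14 = 89.
All other subsets cost ≥ 89. Minimum total cost: 84.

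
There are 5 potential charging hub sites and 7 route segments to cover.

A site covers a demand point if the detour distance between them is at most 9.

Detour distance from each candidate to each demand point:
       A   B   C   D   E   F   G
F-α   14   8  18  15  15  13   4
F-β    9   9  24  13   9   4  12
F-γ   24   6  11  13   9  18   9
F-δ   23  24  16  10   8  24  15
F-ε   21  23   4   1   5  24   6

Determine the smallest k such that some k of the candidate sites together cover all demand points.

2

Coverage sets (demand points within 9 of each site):
  F-α: {B, G}
  F-β: {A, B, E, F}
  F-γ: {B, E, G}
  F-δ: {E}
  F-ε: {C, D, E, G}
No single site covers all 7 demand points.
But {F-β, F-ε} covers everything, so the minimum is 2.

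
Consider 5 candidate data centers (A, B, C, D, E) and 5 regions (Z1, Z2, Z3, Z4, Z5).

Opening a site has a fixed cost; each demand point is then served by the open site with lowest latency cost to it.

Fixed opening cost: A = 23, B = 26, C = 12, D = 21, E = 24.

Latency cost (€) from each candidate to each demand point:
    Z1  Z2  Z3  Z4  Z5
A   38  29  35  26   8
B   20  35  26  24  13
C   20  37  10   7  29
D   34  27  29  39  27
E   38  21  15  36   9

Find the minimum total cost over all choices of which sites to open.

Open {C, E}: assign each demand point to its cheapest open site.
  Z1→C 20, Z2→E 21, Z3→C 10, Z4→C 7, Z5→E 9
  latency cost 67, fixed 36 → total 103.
Compare {A, C}: latency cost 74 + fixed 35 = 109.
Compare {C}: latency cost 103 + fixed 12 = 115.
Compare {B, C}: latency cost 85 + fixed 38 = 123.
All other subsets cost ≥ 109. Minimum total cost: 103.

103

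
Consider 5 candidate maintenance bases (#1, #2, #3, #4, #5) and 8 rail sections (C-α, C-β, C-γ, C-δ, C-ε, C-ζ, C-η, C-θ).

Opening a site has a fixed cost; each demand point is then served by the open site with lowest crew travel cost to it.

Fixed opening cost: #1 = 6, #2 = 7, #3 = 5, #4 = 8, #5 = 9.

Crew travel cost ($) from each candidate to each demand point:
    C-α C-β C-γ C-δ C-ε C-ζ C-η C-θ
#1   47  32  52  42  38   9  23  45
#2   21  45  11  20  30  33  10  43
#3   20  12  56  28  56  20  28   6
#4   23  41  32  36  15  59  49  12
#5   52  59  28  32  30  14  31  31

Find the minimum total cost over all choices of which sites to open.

129

Open {#1, #2, #3, #4}: assign each demand point to its cheapest open site.
  C-α→#3 20, C-β→#3 12, C-γ→#2 11, C-δ→#2 20, C-ε→#4 15, C-ζ→#1 9, C-η→#2 10, C-θ→#3 6
  crew travel cost 103, fixed 26 → total 129.
Compare {#2, #3, #4}: crew travel cost 114 + fixed 20 = 134.
Compare {#1, #2, #3}: crew travel cost 118 + fixed 18 = 136.
Compare {#2, #3, #4, #5}: crew travel cost 108 + fixed 29 = 137.
All other subsets cost ≥ 134. Minimum total cost: 129.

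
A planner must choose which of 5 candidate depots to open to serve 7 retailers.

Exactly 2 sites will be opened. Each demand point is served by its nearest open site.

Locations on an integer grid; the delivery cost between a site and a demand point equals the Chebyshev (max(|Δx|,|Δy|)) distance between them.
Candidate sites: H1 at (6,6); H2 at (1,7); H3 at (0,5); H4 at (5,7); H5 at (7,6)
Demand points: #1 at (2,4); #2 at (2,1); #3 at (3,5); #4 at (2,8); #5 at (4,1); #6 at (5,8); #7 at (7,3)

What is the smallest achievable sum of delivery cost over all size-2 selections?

Open {H3, H4}.
  #1→H3 2, #2→H3 4, #3→H4 2, #4→H3 3, #5→H3 4, #6→H4 1, #7→H4 4  ⇒ total 20.
Compare {H1, H2}: total 21.
Compare {H1, H3}: total 21.
No size-2 selection does better; minimum is 20.

20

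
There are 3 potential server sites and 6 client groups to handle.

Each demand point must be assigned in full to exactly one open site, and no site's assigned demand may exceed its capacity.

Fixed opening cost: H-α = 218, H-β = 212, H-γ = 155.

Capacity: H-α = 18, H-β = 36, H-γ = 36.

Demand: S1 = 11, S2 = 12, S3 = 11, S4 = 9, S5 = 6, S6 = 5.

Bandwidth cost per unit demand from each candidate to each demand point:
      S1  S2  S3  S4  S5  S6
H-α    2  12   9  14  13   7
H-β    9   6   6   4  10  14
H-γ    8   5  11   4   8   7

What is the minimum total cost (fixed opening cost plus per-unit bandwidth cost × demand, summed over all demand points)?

Open {H-β, H-γ}; cheapest assignment that respects the capacities:
  H-β (cap 36, load 20): S3, S4 — cost 11×6 + 9×4 = 102
  H-γ (cap 36, load 34): S1, S2, S5, S6 — cost 11×8 + 12×5 + 6×8 + 5×7 = 231
  Shipping 333, fixed 367 → total 700.
  Any other capacity-feasible assignment to {H-β, H-γ} ships for at least 333.
Compare {H-α, H-β, H-γ}: its best feasible assignment gives total 852.
Compare {H-α, H-γ}: its best feasible assignment gives total 875.
Every other set of open sites that can feasibly serve all demand totals ≥ 852 even under its best assignment. Minimum: 700.

700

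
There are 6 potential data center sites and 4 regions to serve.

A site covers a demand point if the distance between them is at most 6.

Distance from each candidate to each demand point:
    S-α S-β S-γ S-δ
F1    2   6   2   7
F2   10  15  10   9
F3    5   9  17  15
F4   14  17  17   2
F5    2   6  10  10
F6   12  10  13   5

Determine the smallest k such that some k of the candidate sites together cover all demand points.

Coverage sets (demand points within 6 of each site):
  F1: {S-α, S-β, S-γ}
  F2: {}
  F3: {S-α}
  F4: {S-δ}
  F5: {S-α, S-β}
  F6: {S-δ}
No single site covers all 4 demand points.
But {F1, F4} covers everything, so the minimum is 2.

2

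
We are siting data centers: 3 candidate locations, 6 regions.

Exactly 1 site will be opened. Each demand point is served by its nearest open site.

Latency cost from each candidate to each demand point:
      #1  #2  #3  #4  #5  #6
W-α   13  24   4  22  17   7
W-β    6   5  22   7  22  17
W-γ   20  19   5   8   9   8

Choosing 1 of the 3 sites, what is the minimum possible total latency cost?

Open {W-γ}.
  #1→W-γ 20, #2→W-γ 19, #3→W-γ 5, #4→W-γ 8, #5→W-γ 9, #6→W-γ 8  ⇒ total 69.
Compare {W-β}: total 79.
Compare {W-α}: total 87.

69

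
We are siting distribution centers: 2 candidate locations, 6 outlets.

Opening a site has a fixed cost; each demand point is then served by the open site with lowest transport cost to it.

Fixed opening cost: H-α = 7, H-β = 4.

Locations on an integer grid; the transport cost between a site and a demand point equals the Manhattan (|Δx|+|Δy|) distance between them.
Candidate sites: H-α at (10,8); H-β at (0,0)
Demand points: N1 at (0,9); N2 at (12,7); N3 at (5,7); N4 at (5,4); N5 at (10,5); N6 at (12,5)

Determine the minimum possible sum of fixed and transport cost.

Open {H-α}: assign each demand point to its cheapest open site.
  N1→H-α 11, N2→H-α 3, N3→H-α 6, N4→H-α 9, N5→H-α 3, N6→H-α 5
  transport cost 37, fixed 7 → total 44.
Compare {H-α, H-β}: transport cost 35 + fixed 11 = 46.
Compare {H-β}: transport cost 81 + fixed 4 = 85.

44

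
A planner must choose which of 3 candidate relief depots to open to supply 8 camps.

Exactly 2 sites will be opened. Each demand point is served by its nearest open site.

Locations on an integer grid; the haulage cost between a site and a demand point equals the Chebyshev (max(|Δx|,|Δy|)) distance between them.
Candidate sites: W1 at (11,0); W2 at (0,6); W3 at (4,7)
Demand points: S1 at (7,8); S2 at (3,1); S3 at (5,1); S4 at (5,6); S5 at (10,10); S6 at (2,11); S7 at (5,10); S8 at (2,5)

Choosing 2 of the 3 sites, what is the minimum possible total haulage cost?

29

Open {W2, W3}.
  S1→W3 3, S2→W2 5, S3→W2 5, S4→W3 1, S5→W3 6, S6→W3 4, S7→W3 3, S8→W2 2  ⇒ total 29.
Compare {W1, W3}: total 31.
Compare {W1, W2}: total 44.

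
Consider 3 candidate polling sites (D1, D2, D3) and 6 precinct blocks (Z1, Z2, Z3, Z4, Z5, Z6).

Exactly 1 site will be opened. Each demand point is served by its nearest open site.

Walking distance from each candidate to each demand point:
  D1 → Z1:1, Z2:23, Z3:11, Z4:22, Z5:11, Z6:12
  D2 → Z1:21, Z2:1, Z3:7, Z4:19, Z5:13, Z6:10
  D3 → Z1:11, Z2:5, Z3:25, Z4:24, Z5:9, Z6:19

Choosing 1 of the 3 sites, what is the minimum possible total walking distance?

Open {D2}.
  Z1→D2 21, Z2→D2 1, Z3→D2 7, Z4→D2 19, Z5→D2 13, Z6→D2 10  ⇒ total 71.
Compare {D1}: total 80.
Compare {D3}: total 93.

71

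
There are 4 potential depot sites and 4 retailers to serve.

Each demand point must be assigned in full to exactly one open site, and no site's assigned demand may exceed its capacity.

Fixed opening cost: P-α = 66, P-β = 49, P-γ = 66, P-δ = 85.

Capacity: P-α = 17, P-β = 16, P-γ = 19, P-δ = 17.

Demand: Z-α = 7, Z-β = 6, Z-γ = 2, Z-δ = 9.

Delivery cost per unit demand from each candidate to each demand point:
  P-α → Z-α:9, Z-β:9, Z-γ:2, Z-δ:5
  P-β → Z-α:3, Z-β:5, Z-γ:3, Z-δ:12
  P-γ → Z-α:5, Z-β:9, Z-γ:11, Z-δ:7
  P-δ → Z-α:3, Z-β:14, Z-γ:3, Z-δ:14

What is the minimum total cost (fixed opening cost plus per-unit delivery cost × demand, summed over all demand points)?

215

Open {P-α, P-β}; cheapest assignment that respects the capacities:
  P-α (cap 17, load 11): Z-γ, Z-δ — cost 2×2 + 9×5 = 49
  P-β (cap 16, load 13): Z-α, Z-β — cost 7×3 + 6×5 = 51
  Shipping 100, fixed 115 → total 215.
  Any other capacity-feasible assignment to {P-α, P-β} ships for at least 100.
Compare {P-β, P-γ}: its best feasible assignment gives total 235.
Compare {P-α, P-γ}: its best feasible assignment gives total 270.
Every other set of open sites that can feasibly serve all demand totals ≥ 235 even under its best assignment. Minimum: 215.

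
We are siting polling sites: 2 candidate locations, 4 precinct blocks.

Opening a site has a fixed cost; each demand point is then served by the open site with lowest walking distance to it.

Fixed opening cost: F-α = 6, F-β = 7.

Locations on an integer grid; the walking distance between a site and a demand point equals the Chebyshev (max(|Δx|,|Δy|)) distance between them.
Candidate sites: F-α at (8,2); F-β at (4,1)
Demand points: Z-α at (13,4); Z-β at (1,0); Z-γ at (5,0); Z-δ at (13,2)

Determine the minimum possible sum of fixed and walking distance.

26

Open {F-α}: assign each demand point to its cheapest open site.
  Z-α→F-α 5, Z-β→F-α 7, Z-γ→F-α 3, Z-δ→F-α 5
  walking distance 20, fixed 6 → total 26.
Compare {F-α, F-β}: walking distance 14 + fixed 13 = 27.
Compare {F-β}: walking distance 22 + fixed 7 = 29.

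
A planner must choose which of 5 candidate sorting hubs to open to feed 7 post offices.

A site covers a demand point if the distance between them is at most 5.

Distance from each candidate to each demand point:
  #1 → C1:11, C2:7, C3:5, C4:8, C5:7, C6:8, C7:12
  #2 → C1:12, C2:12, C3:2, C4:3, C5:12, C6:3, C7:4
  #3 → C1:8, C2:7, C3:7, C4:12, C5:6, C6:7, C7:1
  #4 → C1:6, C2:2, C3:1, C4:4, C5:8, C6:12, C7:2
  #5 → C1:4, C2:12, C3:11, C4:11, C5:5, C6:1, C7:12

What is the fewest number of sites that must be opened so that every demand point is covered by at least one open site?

2

Coverage sets (demand points within 5 of each site):
  #1: {C3}
  #2: {C3, C4, C6, C7}
  #3: {C7}
  #4: {C2, C3, C4, C7}
  #5: {C1, C5, C6}
No single site covers all 7 demand points.
But {#4, #5} covers everything, so the minimum is 2.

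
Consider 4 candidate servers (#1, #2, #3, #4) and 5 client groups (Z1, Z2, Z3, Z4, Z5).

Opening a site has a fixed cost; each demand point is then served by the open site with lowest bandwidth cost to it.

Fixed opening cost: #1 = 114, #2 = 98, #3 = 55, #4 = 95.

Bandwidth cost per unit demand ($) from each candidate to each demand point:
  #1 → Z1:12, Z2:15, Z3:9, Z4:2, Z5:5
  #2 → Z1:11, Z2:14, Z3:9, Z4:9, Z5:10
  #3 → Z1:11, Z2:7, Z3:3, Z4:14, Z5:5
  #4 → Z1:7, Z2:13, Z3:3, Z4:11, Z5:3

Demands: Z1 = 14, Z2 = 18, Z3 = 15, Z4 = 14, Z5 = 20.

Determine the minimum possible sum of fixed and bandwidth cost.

621

Open {#1, #3, #4}: assign each demand point to its cheapest open site.
  Z1→#4 14×7=98, Z2→#3 18×7=126, Z3→#3 15×3=45, Z4→#1 14×2=28, Z5→#4 20×3=60
  bandwidth cost 357, fixed 264 → total 621.
Compare {#1, #3}: bandwidth cost 453 + fixed 169 = 622.
Compare {#3, #4}: bandwidth cost 483 + fixed 150 = 633.
Compare {#1, #4}: bandwidth cost 465 + fixed 209 = 674.
All other subsets cost ≥ 622. Minimum total cost: 621.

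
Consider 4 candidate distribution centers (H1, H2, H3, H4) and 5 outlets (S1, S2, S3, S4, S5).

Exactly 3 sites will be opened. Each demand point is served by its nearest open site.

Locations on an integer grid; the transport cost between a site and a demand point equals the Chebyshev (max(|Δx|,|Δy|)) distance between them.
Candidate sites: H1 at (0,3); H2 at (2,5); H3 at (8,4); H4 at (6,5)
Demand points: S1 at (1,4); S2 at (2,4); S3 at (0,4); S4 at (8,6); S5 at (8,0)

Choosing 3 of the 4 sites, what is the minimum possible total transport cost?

Open {H1, H2, H3}.
  S1→H1 1, S2→H2 1, S3→H1 1, S4→H3 2, S5→H3 4  ⇒ total 9.
Compare {H1, H2, H4}: total 10.
Compare {H1, H3, H4}: total 10.
No size-3 selection does better; minimum is 9.

9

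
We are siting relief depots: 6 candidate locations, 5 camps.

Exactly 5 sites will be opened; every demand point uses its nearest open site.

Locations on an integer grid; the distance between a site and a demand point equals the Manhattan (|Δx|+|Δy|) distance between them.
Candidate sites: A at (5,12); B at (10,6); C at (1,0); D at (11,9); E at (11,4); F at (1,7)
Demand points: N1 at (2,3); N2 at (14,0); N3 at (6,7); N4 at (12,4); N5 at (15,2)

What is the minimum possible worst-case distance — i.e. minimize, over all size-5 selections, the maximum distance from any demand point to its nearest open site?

7

Open {A, B, C, D, E}.
  Farthest demand point is N2 at distance 7 (to E); all others are ≤ 7.
With {A, B, C, E, F} the worst case is 7.
With {A, B, D, E, F} the worst case is 7.
No size-5 selection achieves below 7.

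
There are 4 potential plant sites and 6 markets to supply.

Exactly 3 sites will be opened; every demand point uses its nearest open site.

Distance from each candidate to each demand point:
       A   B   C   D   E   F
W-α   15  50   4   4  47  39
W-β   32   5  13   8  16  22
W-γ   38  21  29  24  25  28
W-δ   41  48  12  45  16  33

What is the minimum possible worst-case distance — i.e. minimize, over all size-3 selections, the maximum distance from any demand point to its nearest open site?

22

Open {W-α, W-β, W-γ}.
  Farthest demand point is F at distance 22 (to W-β); all others are ≤ 22.
With {W-α, W-β, W-δ} the worst case is 22.
With {W-α, W-γ, W-δ} the worst case is 28.
No size-3 selection achieves below 22.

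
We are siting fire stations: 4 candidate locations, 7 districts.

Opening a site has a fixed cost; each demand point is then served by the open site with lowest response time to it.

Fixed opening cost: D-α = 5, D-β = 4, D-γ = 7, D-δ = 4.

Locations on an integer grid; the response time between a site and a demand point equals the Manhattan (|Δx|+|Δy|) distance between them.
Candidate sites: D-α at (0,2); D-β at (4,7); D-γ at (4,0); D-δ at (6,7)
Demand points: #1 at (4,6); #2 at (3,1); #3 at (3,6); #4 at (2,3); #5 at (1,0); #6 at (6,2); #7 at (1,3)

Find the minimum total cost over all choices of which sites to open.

30

Open {D-α, D-β}: assign each demand point to its cheapest open site.
  #1→D-β 1, #2→D-α 4, #3→D-β 2, #4→D-α 3, #5→D-α 3, #6→D-α 6, #7→D-α 2
  response time 21, fixed 9 → total 30.
Compare {D-α, D-δ}: response time 24 + fixed 9 = 33.
Compare {D-α, D-β, D-γ}: response time 17 + fixed 16 = 33.
Compare {D-α, D-β, D-δ}: response time 20 + fixed 13 = 33.
All other subsets cost ≥ 33. Minimum total cost: 30.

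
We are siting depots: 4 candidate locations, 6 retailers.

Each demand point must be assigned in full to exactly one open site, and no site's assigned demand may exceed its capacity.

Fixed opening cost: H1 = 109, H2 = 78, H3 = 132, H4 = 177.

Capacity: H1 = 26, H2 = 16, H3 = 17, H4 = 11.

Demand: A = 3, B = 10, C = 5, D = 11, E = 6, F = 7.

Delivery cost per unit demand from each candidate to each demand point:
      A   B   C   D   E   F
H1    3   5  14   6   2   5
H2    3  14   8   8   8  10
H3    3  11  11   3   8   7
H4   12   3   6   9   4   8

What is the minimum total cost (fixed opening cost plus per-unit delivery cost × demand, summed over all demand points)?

Open {H1, H2}; cheapest assignment that respects the capacities:
  H1 (cap 26, load 26): A, B, E, F — cost 3×3 + 10×5 + 6×2 + 7×5 = 106
  H2 (cap 16, load 16): C, D — cost 5×8 + 11×8 = 128
  Shipping 234, fixed 187 → total 421.
  Any other capacity-feasible assignment to {H1, H2} ships for at least 234.
Compare {H1, H3}: its best feasible assignment gives total 435.
Compare {H1, H2, H3}: its best feasible assignment gives total 498.
Every other set of open sites that can feasibly serve all demand totals ≥ 435 even under its best assignment. Minimum: 421.

421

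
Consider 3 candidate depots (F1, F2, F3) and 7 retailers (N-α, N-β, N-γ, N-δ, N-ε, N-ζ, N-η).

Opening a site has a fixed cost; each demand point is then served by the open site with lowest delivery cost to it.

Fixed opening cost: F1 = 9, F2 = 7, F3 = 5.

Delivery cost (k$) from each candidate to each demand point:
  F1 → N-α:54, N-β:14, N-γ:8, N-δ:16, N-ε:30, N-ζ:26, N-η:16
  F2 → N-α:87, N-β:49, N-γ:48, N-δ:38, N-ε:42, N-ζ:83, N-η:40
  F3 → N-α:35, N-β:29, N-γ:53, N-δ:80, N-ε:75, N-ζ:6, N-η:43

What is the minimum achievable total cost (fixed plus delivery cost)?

139

Open {F1, F3}: assign each demand point to its cheapest open site.
  N-α→F3 35, N-β→F1 14, N-γ→F1 8, N-δ→F1 16, N-ε→F1 30, N-ζ→F3 6, N-η→F1 16
  delivery cost 125, fixed 14 → total 139.
Compare {F1, F2, F3}: delivery cost 125 + fixed 21 = 146.
Compare {F1}: delivery cost 164 + fixed 9 = 173.
Compare {F1, F2}: delivery cost 164 + fixed 16 = 180.
All other subsets cost ≥ 146. Minimum total cost: 139.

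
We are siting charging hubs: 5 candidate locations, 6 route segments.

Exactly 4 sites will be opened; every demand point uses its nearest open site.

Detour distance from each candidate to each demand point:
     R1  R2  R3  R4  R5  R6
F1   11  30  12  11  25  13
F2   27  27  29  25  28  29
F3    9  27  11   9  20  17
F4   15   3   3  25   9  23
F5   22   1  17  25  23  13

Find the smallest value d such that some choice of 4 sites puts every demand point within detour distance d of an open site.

13

Open {F1, F2, F3, F4}.
  Farthest demand point is R6 at detour distance 13 (to F1); all others are ≤ 13.
With {F1, F2, F4, F5} the worst case is 13.
With {F1, F3, F4, F5} the worst case is 13.
No size-4 selection achieves below 13.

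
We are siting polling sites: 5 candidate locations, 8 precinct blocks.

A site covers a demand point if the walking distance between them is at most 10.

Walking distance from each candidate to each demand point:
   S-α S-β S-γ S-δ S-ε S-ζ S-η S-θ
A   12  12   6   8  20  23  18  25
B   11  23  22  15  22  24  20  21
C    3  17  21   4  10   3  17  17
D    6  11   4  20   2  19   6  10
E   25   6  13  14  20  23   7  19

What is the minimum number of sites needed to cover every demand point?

3

Coverage sets (demand points within 10 of each site):
  A: {S-γ, S-δ}
  B: {}
  C: {S-α, S-δ, S-ε, S-ζ}
  D: {S-α, S-γ, S-ε, S-η, S-θ}
  E: {S-β, S-η}
No 2 sites suffice: every size-2 union leaves at least one demand point uncovered.
But {C, D, E} covers everything, so the minimum is 3.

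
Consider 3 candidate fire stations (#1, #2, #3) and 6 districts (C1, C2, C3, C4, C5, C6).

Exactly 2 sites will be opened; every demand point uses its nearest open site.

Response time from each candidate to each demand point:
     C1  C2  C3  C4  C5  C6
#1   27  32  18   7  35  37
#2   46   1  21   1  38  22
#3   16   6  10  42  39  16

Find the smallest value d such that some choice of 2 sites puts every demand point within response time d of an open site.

Open {#1, #2}.
  Farthest demand point is C5 at response time 35 (to #1); all others are ≤ 35.
With {#1, #3} the worst case is 35.
With {#2, #3} the worst case is 38.
No size-2 selection achieves below 35.

35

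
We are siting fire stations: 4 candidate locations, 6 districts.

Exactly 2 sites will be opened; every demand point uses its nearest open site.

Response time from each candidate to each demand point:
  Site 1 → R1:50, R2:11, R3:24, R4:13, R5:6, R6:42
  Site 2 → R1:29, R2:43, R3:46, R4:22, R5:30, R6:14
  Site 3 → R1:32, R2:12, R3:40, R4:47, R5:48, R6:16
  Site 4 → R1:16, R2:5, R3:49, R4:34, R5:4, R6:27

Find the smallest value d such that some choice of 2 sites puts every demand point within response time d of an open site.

Open {Site 1, Site 4}.
  Farthest demand point is R6 at response time 27 (to Site 4); all others are ≤ 27.
With {Site 1, Site 2} the worst case is 29.
With {Site 1, Site 3} the worst case is 32.
No size-2 selection achieves below 27.

27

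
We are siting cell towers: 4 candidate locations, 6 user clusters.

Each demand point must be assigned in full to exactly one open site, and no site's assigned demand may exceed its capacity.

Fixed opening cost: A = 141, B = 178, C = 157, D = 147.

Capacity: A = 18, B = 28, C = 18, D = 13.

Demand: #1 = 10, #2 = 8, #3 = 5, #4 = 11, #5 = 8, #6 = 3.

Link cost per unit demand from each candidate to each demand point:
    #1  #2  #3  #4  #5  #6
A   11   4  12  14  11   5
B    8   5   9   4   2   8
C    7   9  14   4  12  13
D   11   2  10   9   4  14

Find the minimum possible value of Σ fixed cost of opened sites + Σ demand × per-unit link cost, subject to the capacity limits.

Open {A, B}; cheapest assignment that respects the capacities:
  A (cap 18, load 18): #1, #2 — cost 10×11 + 8×4 = 142
  B (cap 28, load 27): #3, #4, #5, #6 — cost 5×9 + 11×4 + 8×2 + 3×8 = 129
  Shipping 271, fixed 319 → total 590.
  Any other capacity-feasible assignment to {A, B} ships for at least 271.
Compare {B, C}: its best feasible assignment gives total 606.
Compare {B, C, D}: its best feasible assignment gives total 697.
Every other set of open sites that can feasibly serve all demand totals ≥ 606 even under its best assignment. Minimum: 590.

590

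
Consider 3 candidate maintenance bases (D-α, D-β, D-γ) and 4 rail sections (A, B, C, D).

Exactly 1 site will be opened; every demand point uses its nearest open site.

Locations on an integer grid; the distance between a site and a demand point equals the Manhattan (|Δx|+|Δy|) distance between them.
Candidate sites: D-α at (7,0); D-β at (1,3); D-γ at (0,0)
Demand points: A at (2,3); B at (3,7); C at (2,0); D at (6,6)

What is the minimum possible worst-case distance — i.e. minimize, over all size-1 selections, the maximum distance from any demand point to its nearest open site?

Open {D-β}.
  Farthest demand point is D at distance 8 (to D-β); all others are ≤ 8.
With {D-α} the worst case is 11.
With {D-γ} the worst case is 12.
No size-1 selection achieves below 8.

8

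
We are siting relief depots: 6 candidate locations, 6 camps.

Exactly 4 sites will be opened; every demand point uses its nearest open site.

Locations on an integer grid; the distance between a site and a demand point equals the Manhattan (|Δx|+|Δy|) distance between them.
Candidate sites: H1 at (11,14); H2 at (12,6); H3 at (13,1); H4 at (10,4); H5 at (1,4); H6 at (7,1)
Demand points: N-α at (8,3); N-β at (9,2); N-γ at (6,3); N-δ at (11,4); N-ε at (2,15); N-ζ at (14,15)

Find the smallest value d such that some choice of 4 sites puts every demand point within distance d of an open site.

Open {H1, H2, H3, H4}.
  Farthest demand point is N-ε at distance 10 (to H1); all others are ≤ 10.
With {H1, H2, H3, H5} the worst case is 10.
With {H1, H2, H3, H6} the worst case is 10.
No size-4 selection achieves below 10.

10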